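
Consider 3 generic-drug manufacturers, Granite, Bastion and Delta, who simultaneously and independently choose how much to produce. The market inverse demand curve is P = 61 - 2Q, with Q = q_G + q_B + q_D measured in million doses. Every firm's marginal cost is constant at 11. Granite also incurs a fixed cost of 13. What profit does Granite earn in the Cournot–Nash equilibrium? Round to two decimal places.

Each firm earns π_i = (61 - 2Q)q_i - 11q_i.
First-order condition (treating rivals' output as given): 50 - 4q_i - 2·Σ_{j≠i} q_j = 0.
With identical firms every q_j equals q_i, so Σ_{j≠i} q_j = 2q_i and 50 = 8q_i, giving q_i = 25/4.
Price P = 61 - 2·(75/4) = 47/2.
Granite's profit: (47/2 - 11)·(25/4) - 13 = 521/8.

65.13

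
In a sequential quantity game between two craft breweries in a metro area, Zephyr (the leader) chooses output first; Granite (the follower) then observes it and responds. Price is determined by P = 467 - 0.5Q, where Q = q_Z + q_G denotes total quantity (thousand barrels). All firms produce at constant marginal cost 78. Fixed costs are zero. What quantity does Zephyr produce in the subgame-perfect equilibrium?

389

Solve by backward induction. Given q_Z, the follower Granite maximises π_G = (467 - (1/2)q_Z - (1/2)q_G)q_G - 78q_G.
Setting the follower's marginal profit to zero, 389 - (1/2)q_Z - q_G = 0, i.e. q_G = (389 - (1/2)q_Z).
The leader anticipates this reaction. Substituting into P = 467 - 0.5Q gives P = 545/2 - (1/4)q_Z, so π_Z = (545/2 - (1/4)q_Z)q_Z - 78q_Z.
Leader FOC: 389/2 - (1/2)q_Z = 0, so q_Z = 389.
Then q_G = (389 - (1/2)·389) = 389/2.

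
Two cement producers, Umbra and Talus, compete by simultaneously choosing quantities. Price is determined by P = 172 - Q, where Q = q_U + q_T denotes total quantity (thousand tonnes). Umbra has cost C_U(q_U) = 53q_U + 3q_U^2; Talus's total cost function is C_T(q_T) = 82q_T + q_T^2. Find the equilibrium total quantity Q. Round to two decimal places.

31.84

Umbra's profit: π_U = (172 - Q)q_U - (53q_U + 3q_U²). Setting ∂π_U/∂q_U = 0: 119 - 8q_U - (q_T) = 0.
Talus's profit: π_T = (172 - Q)q_T - (82q_T + q_T²). Setting ∂π_T/∂q_T = 0: 90 - 4q_T - (q_U) = 0.
Rearranging gives the reaction functions q_U = (119 - q_T)/8 and q_T = (90 - q_U)/4.
Solving the pair: q_U = 386/31, q_T = 601/31.
Total output Q = 386/31 + 601/31 = 987/31.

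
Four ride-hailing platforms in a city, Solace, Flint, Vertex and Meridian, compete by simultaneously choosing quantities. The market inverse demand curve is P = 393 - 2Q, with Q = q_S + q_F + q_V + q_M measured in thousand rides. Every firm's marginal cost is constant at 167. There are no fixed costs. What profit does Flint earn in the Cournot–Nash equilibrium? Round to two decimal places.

A representative firm's profit is π_i = q_i(393 - 2Q) - 167q_i.
First-order condition (treating rivals' output as given): 226 - 4q_i - 2·Σ_{j≠i} q_j = 0.
With identical firms every q_j equals q_i, so Σ_{j≠i} q_j = 3q_i and 226 = 10q_i, giving q_i = 113/5.
Price P = 393 - 2·(452/5) = 1061/5.
Flint's profit: (1061/5 - 167)·(113/5) = 1021.5200.

1021.52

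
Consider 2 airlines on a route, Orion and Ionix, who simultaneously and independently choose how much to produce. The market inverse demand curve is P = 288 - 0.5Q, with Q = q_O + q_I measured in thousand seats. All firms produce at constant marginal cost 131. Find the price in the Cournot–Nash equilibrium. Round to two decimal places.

Each firm earns π_i = (288 - 0.5Q)q_i - 131q_i.
Setting ∂π_i/∂q_i = 0 with rivals' quantities fixed: 157 - q_i - (1/2)q_j = 0.
With identical firms every q_j equals q_i, so q_j = q_i and 157 = (3/2)q_i, giving q_i = 314/3.
Total output Q = 628/3, so price P = 288 - (1/2)·(628/3) = 550/3.

183.33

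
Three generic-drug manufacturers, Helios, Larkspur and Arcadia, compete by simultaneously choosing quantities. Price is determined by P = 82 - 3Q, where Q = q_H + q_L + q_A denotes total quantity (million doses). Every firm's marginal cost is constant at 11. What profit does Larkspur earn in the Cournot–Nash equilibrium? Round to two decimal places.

105.02

Each firm earns π_i = (82 - 3Q)q_i - 11q_i.
First-order condition (treating rivals' output as given): 71 - 6q_i - 3·Σ_{j≠i} q_j = 0.
By symmetry each firm produces the same amount; substituting Σ_{j≠i} q_j = 2q_i yields q_i = 71/12.
Price P = 82 - 3·(71/4) = 115/4.
Larkspur's profit: (115/4 - 11)·(71/12) = 105.0208.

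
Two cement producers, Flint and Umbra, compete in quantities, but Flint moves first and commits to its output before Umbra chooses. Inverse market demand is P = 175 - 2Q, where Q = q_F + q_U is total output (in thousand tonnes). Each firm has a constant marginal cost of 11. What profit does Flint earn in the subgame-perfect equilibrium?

The follower Umbra best-responds to any q_F: π_U = (175 - 2Q)q_U - 11q_U.
∂π_U/∂q_U = 164 - 2q_F - 4q_U = 0 gives the reaction function q_U = (164 - 2q_F)/4.
Flint substitutes q_U(q_F) into its own profit: π_F = q_F(175 - 2q_F - (164 - 2q_F)/2) - 11q_F = (93 - q_F)q_F - 11q_F.
The leader's first-order condition 82 - 2q_F = 0 yields q_F = 41.
Then q_U = (164 - 2·41)/4 = 41/2.
Price P = 175 - 2·(123/2) = 52.
Flint's profit: (52 - 11)·41 = 1681.

1681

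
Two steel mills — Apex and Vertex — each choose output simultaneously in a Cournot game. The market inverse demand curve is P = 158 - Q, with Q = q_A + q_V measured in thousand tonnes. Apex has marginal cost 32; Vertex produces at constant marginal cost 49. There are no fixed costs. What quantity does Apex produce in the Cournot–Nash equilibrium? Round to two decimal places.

47.67

Apex's profit: π_A = (158 - Q)q_A - (32q_A). Setting ∂π_A/∂q_A = 0: 126 - 2q_A - (q_V) = 0.
Vertex's first-order condition: 109 - 2q_V - (q_A) = 0.
Best responses: q_A = (126 - q_V)/2, q_V = (109 - q_A)/2.
Substituting one into the other gives q_A = 143/3 and q_V = 92/3.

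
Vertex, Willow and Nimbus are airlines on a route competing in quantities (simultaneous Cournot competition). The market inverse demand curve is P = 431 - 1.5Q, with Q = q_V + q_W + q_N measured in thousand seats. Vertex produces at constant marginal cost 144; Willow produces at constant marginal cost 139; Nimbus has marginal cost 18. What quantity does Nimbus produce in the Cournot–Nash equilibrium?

110

Vertex's profit: π_V = (431 - 1.5Q)q_V - (144q_V). Setting ∂π_V/∂q_V = 0: 287 - 3q_V - (3/2)(q_W + q_N) = 0.
Willow's first-order condition: 292 - 3q_W - (3/2)(q_V + q_N) = 0.
Nimbus's first-order condition: 413 - 3q_N - (3/2)(q_V + q_W) = 0.
Adding the 3 conditions: 992 − 3Q − 3Q = 0, i.e. Q = 496/3.
Back-substituting: q_V = (287 − 248)/(3/2) = 26, q_W = (292 − 248)/(3/2) = 88/3, q_N = (413 − 248)/(3/2) = 110.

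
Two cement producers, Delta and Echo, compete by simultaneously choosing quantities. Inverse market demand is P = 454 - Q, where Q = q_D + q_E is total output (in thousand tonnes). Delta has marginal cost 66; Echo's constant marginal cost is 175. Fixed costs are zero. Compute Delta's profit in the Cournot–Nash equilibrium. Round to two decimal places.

Delta's profit: π_D = (454 - Q)q_D - (66q_D). Setting ∂π_D/∂q_D = 0: 388 - 2q_D - (q_E) = 0.
Echo's first-order condition: 279 - 2q_E - (q_D) = 0.
Rearranging gives the reaction functions q_D = (388 - q_E)/2 and q_E = (279 - q_D)/2.
Substituting one into the other gives q_D = 497/3 and q_E = 170/3.
Price P = 454 - 667/3 = 695/3.
Delta's profit: (695/3 - 66)·(497/3) = 27445.4444.

27445.44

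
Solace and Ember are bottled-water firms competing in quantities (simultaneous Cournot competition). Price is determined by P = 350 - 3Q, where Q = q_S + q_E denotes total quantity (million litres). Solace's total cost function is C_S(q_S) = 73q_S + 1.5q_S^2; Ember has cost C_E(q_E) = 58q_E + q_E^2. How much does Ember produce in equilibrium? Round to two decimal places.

28.52

Solace's profit: π_S = (350 - 3Q)q_S - (73q_S + (3/2)q_S²). Setting ∂π_S/∂q_S = 0: 277 - 9q_S - 3(q_E) = 0.
Ember's first-order condition: 292 - 8q_E - 3(q_S) = 0.
Best responses: q_S = (277 - 3q_E)/9, q_E = (292 - 3q_S)/8.
Solving the pair: q_S = 1340/63, q_E = 599/21.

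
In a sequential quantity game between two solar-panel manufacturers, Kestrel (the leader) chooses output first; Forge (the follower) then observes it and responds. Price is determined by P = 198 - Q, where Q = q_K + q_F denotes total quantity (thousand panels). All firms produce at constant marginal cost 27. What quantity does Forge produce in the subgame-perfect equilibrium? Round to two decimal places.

42.75

Solve by backward induction. Given q_K, the follower Forge maximises π_F = (198 - q_K - q_F)q_F - 27q_F.
Follower FOC: 171 - q_K - 2q_F = 0, so q_F(q_K) = (171 - q_K)/2.
Kestrel substitutes q_F(q_K) into its own profit: π_K = q_K(198 - q_K - (171 - q_K)/2) - 27q_K = (225/2 - (1/2)q_K)q_K - 27q_K.
Maximising: ∂π_K/∂q_K = 171/2 - q_K = 0, giving q_K = 171/2.
Then q_F = (171 - 171/2)/2 = 171/4.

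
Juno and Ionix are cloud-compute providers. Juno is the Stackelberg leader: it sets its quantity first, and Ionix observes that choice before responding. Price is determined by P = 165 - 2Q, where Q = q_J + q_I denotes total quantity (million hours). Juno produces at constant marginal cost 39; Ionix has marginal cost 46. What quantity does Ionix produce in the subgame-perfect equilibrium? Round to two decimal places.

The follower Ionix best-responds to any q_J: π_I = (165 - 2Q)q_I - 46q_I.
∂π_I/∂q_I = 119 - 2q_J - 4q_I = 0 gives the reaction function q_I = (119 - 2q_J)/4.
The leader anticipates this reaction. Substituting into P = 165 - 2Q gives P = 211/2 - q_J, so π_J = (211/2 - q_J)q_J - 39q_J.
Maximising: ∂π_J/∂q_J = 133/2 - 2q_J = 0, giving q_J = 133/4.
Then q_I = (119 - 2·(133/4))/4 = 105/8.

13.13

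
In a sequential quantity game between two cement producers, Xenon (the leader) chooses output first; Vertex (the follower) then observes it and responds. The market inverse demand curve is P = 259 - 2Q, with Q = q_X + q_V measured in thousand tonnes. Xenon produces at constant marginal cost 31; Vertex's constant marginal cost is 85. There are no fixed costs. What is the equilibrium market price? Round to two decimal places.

The follower Vertex best-responds to any q_X: π_V = (259 - 2Q)q_V - 85q_V.
Setting the follower's marginal profit to zero, 174 - 2q_X - 4q_V = 0, i.e. q_V = (174 - 2q_X)/4.
The leader anticipates this reaction. Substituting into P = 259 - 2Q gives P = 172 - q_X, so π_X = (172 - q_X)q_X - 31q_X.
Leader FOC: 141 - 2q_X = 0, so q_X = 141/2.
Then q_V = (174 - 2·(141/2))/4 = 33/4.
Total output Q = 315/4, so price P = 259 - 2·(315/4) = 203/2.

101.50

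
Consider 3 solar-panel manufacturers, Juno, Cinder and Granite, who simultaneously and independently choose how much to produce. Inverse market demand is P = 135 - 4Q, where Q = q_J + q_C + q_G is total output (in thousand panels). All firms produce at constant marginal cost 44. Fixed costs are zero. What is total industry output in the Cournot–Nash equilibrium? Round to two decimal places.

Each firm earns π_i = (135 - 4Q)q_i - 44q_i.
First-order condition (treating rivals' output as given): 91 - 8q_i - 4·Σ_{j≠i} q_j = 0.
With identical firms every q_j equals q_i, so Σ_{j≠i} q_j = 2q_i and 91 = 16q_i, giving q_i = 91/16.
Total output Q = 91/16 + 91/16 + 91/16 = 273/16.

17.06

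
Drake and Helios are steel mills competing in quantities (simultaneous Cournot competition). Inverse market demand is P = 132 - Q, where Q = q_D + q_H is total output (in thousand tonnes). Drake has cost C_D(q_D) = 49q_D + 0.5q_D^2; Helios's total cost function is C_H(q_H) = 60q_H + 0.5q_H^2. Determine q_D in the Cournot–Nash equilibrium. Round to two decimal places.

Drake's profit: π_D = (132 - Q)q_D - (49q_D + (1/2)q_D²). Setting ∂π_D/∂q_D = 0: 83 - 3q_D - (q_H) = 0.
Helios's first-order condition: 72 - 3q_H - (q_D) = 0.
So q_D = (83 - q_H)/3 and q_H = (72 - q_D)/3.
Solving the pair: q_D = 177/8, q_H = 133/8.

22.13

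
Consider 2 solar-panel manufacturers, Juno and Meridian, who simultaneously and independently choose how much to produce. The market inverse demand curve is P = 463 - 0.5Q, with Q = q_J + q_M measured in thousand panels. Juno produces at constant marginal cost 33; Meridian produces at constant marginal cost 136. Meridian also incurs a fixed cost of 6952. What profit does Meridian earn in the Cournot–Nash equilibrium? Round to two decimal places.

Juno's profit: π_J = (463 - 0.5Q)q_J - (33q_J). Setting ∂π_J/∂q_J = 0: 430 - q_J - (1/2)(q_M) = 0.
Meridian's first-order condition: 327 - q_M - (1/2)(q_J) = 0.
So q_J = (430 - (1/2)q_M) and q_M = (327 - (1/2)q_J).
Solving the pair: q_J = 1066/3, q_M = 448/3.
Price P = 463 - (1/2)·(1514/3) = 632/3.
Meridian's profit: (632/3 - 136)·(448/3) - 6952 = 4198.2222.

4198.22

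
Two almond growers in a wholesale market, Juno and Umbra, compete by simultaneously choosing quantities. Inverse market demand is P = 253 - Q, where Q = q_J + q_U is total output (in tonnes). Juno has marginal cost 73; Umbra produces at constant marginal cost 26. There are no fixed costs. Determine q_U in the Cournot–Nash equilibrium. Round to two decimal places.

Juno's profit: π_J = (253 - Q)q_J - (73q_J). Setting ∂π_J/∂q_J = 0: 180 - 2q_J - (q_U) = 0.
Umbra's first-order condition: 227 - 2q_U - (q_J) = 0.
So q_J = (180 - q_U)/2 and q_U = (227 - q_J)/2.
Substituting one into the other gives q_J = 133/3 and q_U = 274/3.

91.33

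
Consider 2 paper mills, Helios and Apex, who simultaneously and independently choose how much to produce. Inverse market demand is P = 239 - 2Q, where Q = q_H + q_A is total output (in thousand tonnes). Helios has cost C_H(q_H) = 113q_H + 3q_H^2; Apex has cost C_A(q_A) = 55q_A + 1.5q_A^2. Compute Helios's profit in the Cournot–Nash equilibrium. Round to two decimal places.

Helios's profit: π_H = (239 - 2Q)q_H - (113q_H + 3q_H²). Setting ∂π_H/∂q_H = 0: 126 - 10q_H - 2(q_A) = 0.
Apex's profit: π_A = (239 - 2Q)q_A - (55q_A + (3/2)q_A²). Setting ∂π_A/∂q_A = 0: 184 - 7q_A - 2(q_H) = 0.
Rearranging gives the reaction functions q_H = (126 - 2q_A)/10 and q_A = (184 - 2q_H)/7.
Solving the pair: q_H = 257/33, q_A = 794/33.
Price P = 239 - 2·(1051/33) = 175.3030.
Helios's profit: 175.3030·(257/33) - 113·(257/33) - 3(257/33)² = 303.2553.

303.26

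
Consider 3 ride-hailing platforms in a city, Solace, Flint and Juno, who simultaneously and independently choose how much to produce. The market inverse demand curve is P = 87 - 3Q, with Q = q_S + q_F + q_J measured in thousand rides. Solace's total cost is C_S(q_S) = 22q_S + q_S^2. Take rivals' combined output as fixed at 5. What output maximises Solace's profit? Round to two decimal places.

With rivals' combined output fixed at 5, Solace's profit is π_S = (87 - 3·5 - 3q_S)q_S - (22q_S + q_S²) = (72 - 3q_S)q_S - (22q_S + q_S²).
∂π_S/∂q_S = 50 - 8q_S = 0, so q_S = 25/4.

6.25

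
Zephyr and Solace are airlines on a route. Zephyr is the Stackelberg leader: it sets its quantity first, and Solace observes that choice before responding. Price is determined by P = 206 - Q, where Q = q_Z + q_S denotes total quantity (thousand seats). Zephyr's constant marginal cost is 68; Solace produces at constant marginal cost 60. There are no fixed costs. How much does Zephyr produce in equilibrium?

65

The follower Solace best-responds to any q_Z: π_S = (206 - Q)q_S - 60q_S.
∂π_S/∂q_S = 146 - q_Z - 2q_S = 0 gives the reaction function q_S = (146 - q_Z)/2.
The leader anticipates this reaction. Substituting into P = 206 - Q gives P = 133 - (1/2)q_Z, so π_Z = (133 - (1/2)q_Z)q_Z - 68q_Z.
The leader's first-order condition 65 - q_Z = 0 yields q_Z = 65.
Then q_S = (146 - 65)/2 = 81/2.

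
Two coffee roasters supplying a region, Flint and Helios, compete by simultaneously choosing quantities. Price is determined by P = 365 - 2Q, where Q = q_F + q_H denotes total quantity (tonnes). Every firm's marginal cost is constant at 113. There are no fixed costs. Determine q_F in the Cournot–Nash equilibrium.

Each firm earns π_i = (365 - 2Q)q_i - 113q_i.
First-order condition (treating rivals' output as given): 252 - 4q_i - 2q_j = 0.
With identical firms every q_j equals q_i, so q_j = q_i and 252 = 6q_i, giving q_i = 42.

42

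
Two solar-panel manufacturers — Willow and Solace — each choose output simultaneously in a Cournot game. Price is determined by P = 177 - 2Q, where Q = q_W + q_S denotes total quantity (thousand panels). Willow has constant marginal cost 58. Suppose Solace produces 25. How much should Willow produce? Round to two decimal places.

17.25

With the rival's output fixed at 25, Willow's profit is π_W = (177 - 2·25 - 2q_W)q_W - (58q_W) = (127 - 2q_W)q_W - (58q_W).
∂π_W/∂q_W = 69 - 4q_W = 0, so q_W = 69/4.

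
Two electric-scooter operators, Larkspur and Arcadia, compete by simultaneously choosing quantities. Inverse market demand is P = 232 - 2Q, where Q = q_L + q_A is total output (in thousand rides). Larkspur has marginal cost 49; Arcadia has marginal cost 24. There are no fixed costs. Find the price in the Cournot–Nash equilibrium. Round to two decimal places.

Larkspur's profit: π_L = (232 - 2Q)q_L - (49q_L). Setting ∂π_L/∂q_L = 0: 183 - 4q_L - 2(q_A) = 0.
Arcadia's profit: π_A = (232 - 2Q)q_A - (24q_A). Setting ∂π_A/∂q_A = 0: 208 - 4q_A - 2(q_L) = 0.
So q_L = (183 - 2q_A)/4 and q_A = (208 - 2q_L)/4.
Solving the pair: q_L = 79/3, q_A = 233/6.
Total output Q = 391/6, so price P = 232 - 2·(391/6) = 305/3.

101.67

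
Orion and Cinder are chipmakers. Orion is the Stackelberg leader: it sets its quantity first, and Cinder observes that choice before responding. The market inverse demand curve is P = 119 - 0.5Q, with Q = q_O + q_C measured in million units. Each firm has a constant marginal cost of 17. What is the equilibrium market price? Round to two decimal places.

The follower Cinder best-responds to any q_O: π_C = (119 - 0.5Q)q_C - 17q_C.
∂π_C/∂q_C = 102 - (1/2)q_O - q_C = 0 gives the reaction function q_C = (102 - (1/2)q_O).
Orion substitutes q_C(q_O) into its own profit: π_O = q_O(119 - (1/2)q_O - (102 - (1/2)q_O)/2) - 17q_O = (68 - (1/4)q_O)q_O - 17q_O.
Leader FOC: 51 - (1/2)q_O = 0, so q_O = 102.
Then q_C = (102 - (1/2)·102) = 51.
Total output Q = 153, so price P = 119 - (1/2)·153 = 85/2.

42.50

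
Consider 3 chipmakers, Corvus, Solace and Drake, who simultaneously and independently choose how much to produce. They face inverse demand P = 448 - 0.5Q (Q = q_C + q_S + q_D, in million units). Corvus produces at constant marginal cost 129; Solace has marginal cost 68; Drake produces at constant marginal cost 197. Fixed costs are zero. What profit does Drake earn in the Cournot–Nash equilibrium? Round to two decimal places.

364.50

Corvus's profit: π_C = (448 - 0.5Q)q_C - (129q_C). Setting ∂π_C/∂q_C = 0: 319 - q_C - (1/2)(q_S + q_D) = 0.
Solace's profit: π_S = (448 - 0.5Q)q_S - (68q_S). Setting ∂π_S/∂q_S = 0: 380 - q_S - (1/2)(q_C + q_D) = 0.
Drake's first-order condition: 251 - q_D - (1/2)(q_C + q_S) = 0.
Adding the 3 conditions: 950 − Q − Q = 0, i.e. Q = 475.
Back-substituting: q_C = (319 − 475/2)/(1/2) = 163, q_S = (380 − 475/2)/(1/2) = 285, q_D = (251 − 475/2)/(1/2) = 27.
Price P = 448 - (1/2)·475 = 421/2.
Drake's profit: (421/2 - 197)·27 = 729/2.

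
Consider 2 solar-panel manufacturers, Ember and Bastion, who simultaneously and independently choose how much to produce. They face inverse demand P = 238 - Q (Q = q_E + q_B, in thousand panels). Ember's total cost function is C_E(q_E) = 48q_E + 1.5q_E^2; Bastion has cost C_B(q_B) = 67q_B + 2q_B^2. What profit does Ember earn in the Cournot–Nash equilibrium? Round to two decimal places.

2791.20

Ember's profit: π_E = (238 - Q)q_E - (48q_E + (3/2)q_E²). Setting ∂π_E/∂q_E = 0: 190 - 5q_E - (q_B) = 0.
Bastion's first-order condition: 171 - 6q_B - (q_E) = 0.
Best responses: q_E = (190 - q_B)/5, q_B = (171 - q_E)/6.
Substituting one into the other gives q_E = 969/29 and q_B = 665/29.
Price P = 238 - 1634/29 = 181.6552.
Ember's profit: 181.6552·(969/29) - 48·(969/29) - (3/2)(969/29)² = 2791.2039.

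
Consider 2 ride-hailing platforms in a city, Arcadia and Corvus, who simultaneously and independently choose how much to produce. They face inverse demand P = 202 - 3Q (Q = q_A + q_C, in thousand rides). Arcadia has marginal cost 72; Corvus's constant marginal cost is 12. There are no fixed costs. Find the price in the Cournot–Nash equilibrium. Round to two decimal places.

95.33

Arcadia's profit: π_A = (202 - 3Q)q_A - (72q_A). Setting ∂π_A/∂q_A = 0: 130 - 6q_A - 3(q_C) = 0.
Corvus's profit: π_C = (202 - 3Q)q_C - (12q_C). Setting ∂π_C/∂q_C = 0: 190 - 6q_C - 3(q_A) = 0.
So q_A = (130 - 3q_C)/6 and q_C = (190 - 3q_A)/6.
Substituting one into the other gives q_A = 70/9 and q_C = 250/9.
Total output Q = 320/9, so price P = 202 - 3·(320/9) = 286/3.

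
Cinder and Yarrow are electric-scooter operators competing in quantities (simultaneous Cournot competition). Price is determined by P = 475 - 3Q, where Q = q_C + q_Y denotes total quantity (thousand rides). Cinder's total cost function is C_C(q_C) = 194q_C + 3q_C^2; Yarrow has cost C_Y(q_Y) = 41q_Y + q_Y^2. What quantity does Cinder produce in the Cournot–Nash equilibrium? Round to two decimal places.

Cinder's profit: π_C = (475 - 3Q)q_C - (194q_C + 3q_C²). Setting ∂π_C/∂q_C = 0: 281 - 12q_C - 3(q_Y) = 0.
Yarrow's first-order condition: 434 - 8q_Y - 3(q_C) = 0.
Best responses: q_C = (281 - 3q_Y)/12, q_Y = (434 - 3q_C)/8.
Solving the pair: q_C = 946/87, q_Y = 1455/29.

10.87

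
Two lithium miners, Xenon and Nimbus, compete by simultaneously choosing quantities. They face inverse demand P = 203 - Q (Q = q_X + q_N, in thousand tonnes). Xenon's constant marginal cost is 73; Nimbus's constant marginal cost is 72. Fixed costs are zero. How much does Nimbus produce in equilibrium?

Xenon's profit: π_X = (203 - Q)q_X - (73q_X). Setting ∂π_X/∂q_X = 0: 130 - 2q_X - (q_N) = 0.
Nimbus's profit: π_N = (203 - Q)q_N - (72q_N). Setting ∂π_N/∂q_N = 0: 131 - 2q_N - (q_X) = 0.
Rearranging gives the reaction functions q_X = (130 - q_N)/2 and q_N = (131 - q_X)/2.
Solving the pair: q_X = 43, q_N = 44.

44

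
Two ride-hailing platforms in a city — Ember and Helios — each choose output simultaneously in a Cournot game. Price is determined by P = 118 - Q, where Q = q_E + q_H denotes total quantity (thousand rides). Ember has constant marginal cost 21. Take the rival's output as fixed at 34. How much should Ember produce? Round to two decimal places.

31.50

With the rival's output fixed at 34, Ember's profit is π_E = (118 - 34 - q_E)q_E - (21q_E) = (84 - q_E)q_E - (21q_E).
∂π_E/∂q_E = 63 - 2q_E = 0, so q_E = 63/2.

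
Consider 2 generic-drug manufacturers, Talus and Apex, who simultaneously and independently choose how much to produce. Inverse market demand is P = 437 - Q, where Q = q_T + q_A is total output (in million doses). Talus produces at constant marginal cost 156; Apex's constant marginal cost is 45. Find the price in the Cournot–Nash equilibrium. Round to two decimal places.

Talus's profit: π_T = (437 - Q)q_T - (156q_T). Setting ∂π_T/∂q_T = 0: 281 - 2q_T - (q_A) = 0.
Apex's first-order condition: 392 - 2q_A - (q_T) = 0.
Rearranging gives the reaction functions q_T = (281 - q_A)/2 and q_A = (392 - q_T)/2.
Solving the pair: q_T = 170/3, q_A = 503/3.
Total output Q = 673/3, so price P = 437 - 673/3 = 638/3.

212.67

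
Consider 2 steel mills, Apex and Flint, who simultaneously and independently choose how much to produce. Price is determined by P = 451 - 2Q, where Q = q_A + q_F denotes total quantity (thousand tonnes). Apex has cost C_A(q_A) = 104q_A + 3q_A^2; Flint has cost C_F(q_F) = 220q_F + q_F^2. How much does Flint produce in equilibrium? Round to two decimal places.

28.86

Apex's profit: π_A = (451 - 2Q)q_A - (104q_A + 3q_A²). Setting ∂π_A/∂q_A = 0: 347 - 10q_A - 2(q_F) = 0.
Flint's profit: π_F = (451 - 2Q)q_F - (220q_F + q_F²). Setting ∂π_F/∂q_F = 0: 231 - 6q_F - 2(q_A) = 0.
Best responses: q_A = (347 - 2q_F)/10, q_F = (231 - 2q_A)/6.
Solving the pair: q_A = 405/14, q_F = 202/7.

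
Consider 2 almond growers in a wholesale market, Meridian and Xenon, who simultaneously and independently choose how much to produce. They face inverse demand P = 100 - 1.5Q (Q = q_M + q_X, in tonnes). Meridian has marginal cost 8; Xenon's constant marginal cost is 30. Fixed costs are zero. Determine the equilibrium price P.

Meridian's profit: π_M = (100 - 1.5Q)q_M - (8q_M). Setting ∂π_M/∂q_M = 0: 92 - 3q_M - (3/2)(q_X) = 0.
Xenon's profit: π_X = (100 - 1.5Q)q_X - (30q_X). Setting ∂π_X/∂q_X = 0: 70 - 3q_X - (3/2)(q_M) = 0.
Rearranging gives the reaction functions q_M = (92 - (3/2)q_X)/3 and q_X = (70 - (3/2)q_M)/3.
Solving the pair: q_M = 76/3, q_X = 32/3.
Total output Q = 36, so price P = 100 - (3/2)·36 = 46.

46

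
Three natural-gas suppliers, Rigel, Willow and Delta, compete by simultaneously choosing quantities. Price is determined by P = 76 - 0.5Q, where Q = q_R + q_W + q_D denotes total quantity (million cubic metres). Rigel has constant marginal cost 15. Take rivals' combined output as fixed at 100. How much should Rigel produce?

With rivals' combined output fixed at 100, Rigel's profit is π_R = (76 - (1/2)·100 - (1/2)q_R)q_R - (15q_R) = (26 - (1/2)q_R)q_R - (15q_R).
∂π_R/∂q_R = 11 - q_R = 0, so q_R = 11.

11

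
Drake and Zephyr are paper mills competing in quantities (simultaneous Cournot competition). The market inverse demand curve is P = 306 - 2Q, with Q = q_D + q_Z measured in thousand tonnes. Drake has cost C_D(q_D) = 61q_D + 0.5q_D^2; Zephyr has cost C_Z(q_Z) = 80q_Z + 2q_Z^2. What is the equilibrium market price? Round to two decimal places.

Drake's profit: π_D = (306 - 2Q)q_D - (61q_D + (1/2)q_D²). Setting ∂π_D/∂q_D = 0: 245 - 5q_D - 2(q_Z) = 0.
Zephyr's first-order condition: 226 - 8q_Z - 2(q_D) = 0.
So q_D = (245 - 2q_Z)/5 and q_Z = (226 - 2q_D)/8.
Substituting one into the other gives q_D = 377/9 and q_Z = 160/9.
Total output Q = 179/3, so price P = 306 - 2·(179/3) = 560/3.

186.67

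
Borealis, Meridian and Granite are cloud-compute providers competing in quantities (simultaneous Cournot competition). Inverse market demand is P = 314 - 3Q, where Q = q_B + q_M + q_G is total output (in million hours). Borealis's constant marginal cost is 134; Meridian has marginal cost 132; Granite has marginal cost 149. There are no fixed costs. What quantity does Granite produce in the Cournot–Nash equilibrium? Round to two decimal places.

11.08

Borealis's profit: π_B = (314 - 3Q)q_B - (134q_B). Setting ∂π_B/∂q_B = 0: 180 - 6q_B - 3(q_M + q_G) = 0.
Meridian's first-order condition: 182 - 6q_M - 3(q_B + q_G) = 0.
Granite's profit: π_G = (314 - 3Q)q_G - (149q_G). Setting ∂π_G/∂q_G = 0: 165 - 6q_G - 3(q_B + q_M) = 0.
Adding the 3 conditions: 527 − 6Q − 6Q = 0, i.e. Q = 527/12.
Back-substituting: q_B = (180 − 527/4)/3 = 193/12, q_M = (182 − 527/4)/3 = 67/4, q_G = (165 − 527/4)/3 = 133/12.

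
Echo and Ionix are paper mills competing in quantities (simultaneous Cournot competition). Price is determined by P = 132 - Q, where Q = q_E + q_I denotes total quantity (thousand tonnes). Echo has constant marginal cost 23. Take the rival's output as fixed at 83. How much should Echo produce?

With the rival's output fixed at 83, Echo's profit is π_E = (132 - 83 - q_E)q_E - (23q_E) = (49 - q_E)q_E - (23q_E).
∂π_E/∂q_E = 26 - 2q_E = 0, so q_E = 13.

13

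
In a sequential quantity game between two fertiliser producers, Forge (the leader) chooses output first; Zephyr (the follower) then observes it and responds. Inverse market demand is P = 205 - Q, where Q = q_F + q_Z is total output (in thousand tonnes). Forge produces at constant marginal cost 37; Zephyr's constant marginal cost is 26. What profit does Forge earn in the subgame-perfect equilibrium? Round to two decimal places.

3081.13

The follower Zephyr best-responds to any q_F: π_Z = (205 - Q)q_Z - 26q_Z.
Setting the follower's marginal profit to zero, 179 - q_F - 2q_Z = 0, i.e. q_Z = (179 - q_F)/2.
Forge substitutes q_Z(q_F) into its own profit: π_F = q_F(205 - q_F - (179 - q_F)/2) - 37q_F = (231/2 - (1/2)q_F)q_F - 37q_F.
Maximising: ∂π_F/∂q_F = 157/2 - q_F = 0, giving q_F = 157/2.
Then q_Z = (179 - 157/2)/2 = 201/4.
Price P = 205 - 515/4 = 305/4.
Forge's profit: (305/4 - 37)·(157/2) = 3081.1250.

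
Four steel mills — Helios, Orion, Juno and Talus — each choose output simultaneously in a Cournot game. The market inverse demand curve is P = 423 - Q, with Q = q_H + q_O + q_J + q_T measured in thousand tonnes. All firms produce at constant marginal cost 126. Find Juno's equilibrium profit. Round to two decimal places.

3528.36

A representative firm's profit is π_i = q_i(423 - Q) - 126q_i.
First-order condition (treating rivals' output as given): 297 - 2q_i - Σ_{j≠i} q_j = 0.
By symmetry each firm produces the same amount; substituting Σ_{j≠i} q_j = 3q_i yields q_i = 297/5.
Price P = 423 - 1188/5 = 927/5.
Juno's profit: (927/5 - 126)·(297/5) = 3528.3600.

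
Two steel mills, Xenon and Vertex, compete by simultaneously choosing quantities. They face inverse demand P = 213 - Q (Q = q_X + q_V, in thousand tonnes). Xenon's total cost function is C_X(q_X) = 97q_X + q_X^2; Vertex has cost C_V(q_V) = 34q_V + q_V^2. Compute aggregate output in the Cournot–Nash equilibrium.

59

Xenon's profit: π_X = (213 - Q)q_X - (97q_X + q_X²). Setting ∂π_X/∂q_X = 0: 116 - 4q_X - (q_V) = 0.
Vertex's profit: π_V = (213 - Q)q_V - (34q_V + q_V²). Setting ∂π_V/∂q_V = 0: 179 - 4q_V - (q_X) = 0.
So q_X = (116 - q_V)/4 and q_V = (179 - q_X)/4.
Solving the pair: q_X = 19, q_V = 40.
Total output Q = 19 + 40 = 59.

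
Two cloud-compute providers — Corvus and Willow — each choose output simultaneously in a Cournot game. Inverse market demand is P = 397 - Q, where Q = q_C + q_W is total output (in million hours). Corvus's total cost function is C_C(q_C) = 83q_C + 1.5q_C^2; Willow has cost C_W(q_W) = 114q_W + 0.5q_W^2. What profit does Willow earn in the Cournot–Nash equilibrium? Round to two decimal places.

Corvus's profit: π_C = (397 - Q)q_C - (83q_C + (3/2)q_C²). Setting ∂π_C/∂q_C = 0: 314 - 5q_C - (q_W) = 0.
Willow's profit: π_W = (397 - Q)q_W - (114q_W + (1/2)q_W²). Setting ∂π_W/∂q_W = 0: 283 - 3q_W - (q_C) = 0.
So q_C = (314 - q_W)/5 and q_W = (283 - q_C)/3.
Substituting one into the other gives q_C = 659/14 and q_W = 1101/14.
Price P = 397 - 880/7 = 1899/7.
Willow's profit: (1899/7)·(1101/14) - 114·(1101/14) - (1/2)(1101/14)² = 9277.0485.

9277.05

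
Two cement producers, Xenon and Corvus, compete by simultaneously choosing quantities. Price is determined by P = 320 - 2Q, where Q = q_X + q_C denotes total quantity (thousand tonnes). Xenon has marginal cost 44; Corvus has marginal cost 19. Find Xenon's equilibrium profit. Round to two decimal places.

3500.06

Xenon's profit: π_X = (320 - 2Q)q_X - (44q_X). Setting ∂π_X/∂q_X = 0: 276 - 4q_X - 2(q_C) = 0.
Corvus's first-order condition: 301 - 4q_C - 2(q_X) = 0.
So q_X = (276 - 2q_C)/4 and q_C = (301 - 2q_X)/4.
Solving the pair: q_X = 251/6, q_C = 163/3.
Price P = 320 - 2·(577/6) = 383/3.
Xenon's profit: (383/3 - 44)·(251/6) = 3500.0556.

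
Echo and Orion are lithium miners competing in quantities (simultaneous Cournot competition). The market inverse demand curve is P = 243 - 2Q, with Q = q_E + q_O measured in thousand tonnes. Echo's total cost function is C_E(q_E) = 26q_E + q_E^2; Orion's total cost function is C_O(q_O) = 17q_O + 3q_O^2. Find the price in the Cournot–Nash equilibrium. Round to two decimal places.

Echo's profit: π_E = (243 - 2Q)q_E - (26q_E + q_E²). Setting ∂π_E/∂q_E = 0: 217 - 6q_E - 2(q_O) = 0.
Orion's first-order condition: 226 - 10q_O - 2(q_E) = 0.
Rearranging gives the reaction functions q_E = (217 - 2q_O)/6 and q_O = (226 - 2q_E)/10.
Solving the pair: q_E = 859/28, q_O = 461/28.
Total output Q = 330/7, so price P = 243 - 2·(330/7) = 1041/7.

148.71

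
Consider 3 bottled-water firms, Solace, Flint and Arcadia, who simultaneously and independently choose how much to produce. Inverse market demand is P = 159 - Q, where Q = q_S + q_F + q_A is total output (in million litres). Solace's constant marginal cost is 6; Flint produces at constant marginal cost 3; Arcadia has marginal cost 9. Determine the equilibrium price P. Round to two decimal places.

44.25

Solace's profit: π_S = (159 - Q)q_S - (6q_S). Setting ∂π_S/∂q_S = 0: 153 - 2q_S - (q_F + q_A) = 0.
Flint's first-order condition: 156 - 2q_F - (q_S + q_A) = 0.
Arcadia's first-order condition: 150 - 2q_A - (q_S + q_F) = 0.
Summing all 3 equations gives 459 − 4Q = 0, hence Q = 459/4.
Back-substituting: q_S = (153 − 459/4) = 153/4, q_F = (156 − 459/4) = 165/4, q_A = (150 − 459/4) = 141/4.
Total output Q = 459/4, so price P = 159 - 459/4 = 177/4.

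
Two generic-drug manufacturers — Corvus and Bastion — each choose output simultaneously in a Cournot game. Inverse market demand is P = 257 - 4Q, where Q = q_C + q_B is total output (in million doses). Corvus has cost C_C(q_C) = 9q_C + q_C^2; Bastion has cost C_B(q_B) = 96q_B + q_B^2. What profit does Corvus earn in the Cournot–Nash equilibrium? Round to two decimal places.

2388.67

Corvus's profit: π_C = (257 - 4Q)q_C - (9q_C + q_C²). Setting ∂π_C/∂q_C = 0: 248 - 10q_C - 4(q_B) = 0.
Bastion's first-order condition: 161 - 10q_B - 4(q_C) = 0.
So q_C = (248 - 4q_B)/10 and q_B = (161 - 4q_C)/10.
Substituting one into the other gives q_C = 153/7 and q_B = 103/14.
Price P = 257 - 4·(409/14) = 981/7.
Corvus's profit: (981/7)·(153/7) - 9·(153/7) - (153/7)² = 2388.6735.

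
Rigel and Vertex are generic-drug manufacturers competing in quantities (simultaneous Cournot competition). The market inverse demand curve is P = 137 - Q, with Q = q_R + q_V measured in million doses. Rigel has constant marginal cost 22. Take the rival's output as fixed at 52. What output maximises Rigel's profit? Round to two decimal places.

31.50

With the rival's output fixed at 52, Rigel's profit is π_R = (137 - 52 - q_R)q_R - (22q_R) = (85 - q_R)q_R - (22q_R).
∂π_R/∂q_R = 63 - 2q_R = 0, so q_R = 63/2.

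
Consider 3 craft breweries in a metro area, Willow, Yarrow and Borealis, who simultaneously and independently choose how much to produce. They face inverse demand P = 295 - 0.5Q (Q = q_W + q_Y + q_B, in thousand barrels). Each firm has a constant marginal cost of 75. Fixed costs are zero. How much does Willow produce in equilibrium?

110

A representative firm's profit is π_i = q_i(295 - 0.5Q) - 75q_i.
Setting ∂π_i/∂q_i = 0 with rivals' quantities fixed: 220 - q_i - (1/2)·Σ_{j≠i} q_j = 0.
By symmetry each firm produces the same amount; substituting Σ_{j≠i} q_j = 2q_i yields q_i = 220/2 = 110.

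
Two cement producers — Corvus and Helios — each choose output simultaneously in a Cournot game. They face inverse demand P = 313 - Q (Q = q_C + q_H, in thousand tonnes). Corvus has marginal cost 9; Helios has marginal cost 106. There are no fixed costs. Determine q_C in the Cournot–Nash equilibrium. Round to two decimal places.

Corvus's profit: π_C = (313 - Q)q_C - (9q_C). Setting ∂π_C/∂q_C = 0: 304 - 2q_C - (q_H) = 0.
Helios's first-order condition: 207 - 2q_H - (q_C) = 0.
So q_C = (304 - q_H)/2 and q_H = (207 - q_C)/2.
Solving the pair: q_C = 401/3, q_H = 110/3.

133.67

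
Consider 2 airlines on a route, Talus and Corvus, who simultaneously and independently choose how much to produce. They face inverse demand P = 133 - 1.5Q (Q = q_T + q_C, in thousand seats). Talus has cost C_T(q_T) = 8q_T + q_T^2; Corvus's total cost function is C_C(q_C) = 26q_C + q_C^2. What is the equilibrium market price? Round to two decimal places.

Talus's profit: π_T = (133 - 1.5Q)q_T - (8q_T + q_T²). Setting ∂π_T/∂q_T = 0: 125 - 5q_T - (3/2)(q_C) = 0.
Corvus's profit: π_C = (133 - 1.5Q)q_C - (26q_C + q_C²). Setting ∂π_C/∂q_C = 0: 107 - 5q_C - (3/2)(q_T) = 0.
So q_T = (125 - (3/2)q_C)/5 and q_C = (107 - (3/2)q_T)/5.
Solving the pair: q_T = 1858/91, q_C = 1390/91.
Total output Q = 464/13, so price P = 133 - (3/2)·(464/13) = 1033/13.

79.46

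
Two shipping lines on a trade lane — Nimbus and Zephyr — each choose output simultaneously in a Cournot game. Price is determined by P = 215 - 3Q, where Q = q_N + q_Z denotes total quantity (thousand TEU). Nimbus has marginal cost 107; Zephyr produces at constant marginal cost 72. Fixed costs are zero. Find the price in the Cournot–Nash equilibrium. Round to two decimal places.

Nimbus's profit: π_N = (215 - 3Q)q_N - (107q_N). Setting ∂π_N/∂q_N = 0: 108 - 6q_N - 3(q_Z) = 0.
Zephyr's profit: π_Z = (215 - 3Q)q_Z - (72q_Z). Setting ∂π_Z/∂q_Z = 0: 143 - 6q_Z - 3(q_N) = 0.
Rearranging gives the reaction functions q_N = (108 - 3q_Z)/6 and q_Z = (143 - 3q_N)/6.
Solving the pair: q_N = 73/9, q_Z = 178/9.
Total output Q = 251/9, so price P = 215 - 3·(251/9) = 394/3.

131.33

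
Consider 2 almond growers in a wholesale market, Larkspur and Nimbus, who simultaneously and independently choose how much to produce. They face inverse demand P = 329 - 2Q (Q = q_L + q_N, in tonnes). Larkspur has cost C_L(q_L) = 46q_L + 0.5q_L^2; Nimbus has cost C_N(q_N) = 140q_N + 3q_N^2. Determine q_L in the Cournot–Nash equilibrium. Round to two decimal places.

53.30

Larkspur's profit: π_L = (329 - 2Q)q_L - (46q_L + (1/2)q_L²). Setting ∂π_L/∂q_L = 0: 283 - 5q_L - 2(q_N) = 0.
Nimbus's profit: π_N = (329 - 2Q)q_N - (140q_N + 3q_N²). Setting ∂π_N/∂q_N = 0: 189 - 10q_N - 2(q_L) = 0.
So q_L = (283 - 2q_N)/5 and q_N = (189 - 2q_L)/10.
Substituting one into the other gives q_L = 1226/23 and q_N = 379/46.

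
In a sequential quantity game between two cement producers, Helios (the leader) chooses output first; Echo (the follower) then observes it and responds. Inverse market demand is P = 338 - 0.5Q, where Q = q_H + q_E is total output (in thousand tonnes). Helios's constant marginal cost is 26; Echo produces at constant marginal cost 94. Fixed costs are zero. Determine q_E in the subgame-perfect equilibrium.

Solve by backward induction. Given q_H, the follower Echo maximises π_E = (338 - (1/2)q_H - (1/2)q_E)q_E - 94q_E.
Setting the follower's marginal profit to zero, 244 - (1/2)q_H - q_E = 0, i.e. q_E = (244 - (1/2)q_H).
The leader anticipates this reaction. Substituting into P = 338 - 0.5Q gives P = 216 - (1/4)q_H, so π_H = (216 - (1/4)q_H)q_H - 26q_H.
The leader's first-order condition 190 - (1/2)q_H = 0 yields q_H = 380.
Then q_E = (244 - (1/2)·380) = 54.

54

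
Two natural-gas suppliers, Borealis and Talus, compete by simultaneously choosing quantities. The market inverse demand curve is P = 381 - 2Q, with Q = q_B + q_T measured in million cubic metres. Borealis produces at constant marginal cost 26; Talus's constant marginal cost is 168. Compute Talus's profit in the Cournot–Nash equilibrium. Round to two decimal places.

280.06

Borealis's profit: π_B = (381 - 2Q)q_B - (26q_B). Setting ∂π_B/∂q_B = 0: 355 - 4q_B - 2(q_T) = 0.
Talus's first-order condition: 213 - 4q_T - 2(q_B) = 0.
Best responses: q_B = (355 - 2q_T)/4, q_T = (213 - 2q_B)/4.
Solving the pair: q_B = 497/6, q_T = 71/6.
Price P = 381 - 2·(284/3) = 575/3.
Talus's profit: (575/3 - 168)·(71/6) = 280.0556.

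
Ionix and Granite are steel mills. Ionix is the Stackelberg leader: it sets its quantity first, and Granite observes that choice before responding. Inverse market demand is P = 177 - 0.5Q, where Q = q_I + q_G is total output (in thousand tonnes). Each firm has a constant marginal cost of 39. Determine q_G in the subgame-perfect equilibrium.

The follower Granite best-responds to any q_I: π_G = (177 - 0.5Q)q_G - 39q_G.
Follower FOC: 138 - (1/2)q_I - q_G = 0, so q_G(q_I) = (138 - (1/2)q_I).
Ionix substitutes q_G(q_I) into its own profit: π_I = q_I(177 - (1/2)q_I - (138 - (1/2)q_I)/2) - 39q_I = (108 - (1/4)q_I)q_I - 39q_I.
Maximising: ∂π_I/∂q_I = 69 - (1/2)q_I = 0, giving q_I = 138.
Then q_G = (138 - (1/2)·138) = 69.

69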